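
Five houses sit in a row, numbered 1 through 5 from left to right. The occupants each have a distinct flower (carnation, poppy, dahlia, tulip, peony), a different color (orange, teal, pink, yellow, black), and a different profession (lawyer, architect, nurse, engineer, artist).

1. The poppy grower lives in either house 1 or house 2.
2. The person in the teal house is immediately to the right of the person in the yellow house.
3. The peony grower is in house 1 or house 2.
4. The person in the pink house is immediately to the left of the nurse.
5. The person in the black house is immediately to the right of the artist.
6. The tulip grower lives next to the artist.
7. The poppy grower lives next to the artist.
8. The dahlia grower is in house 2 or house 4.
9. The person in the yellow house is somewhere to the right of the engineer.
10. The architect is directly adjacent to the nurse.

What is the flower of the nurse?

House 5's flower must be carnation (nothing else left).
House 3's flower must be tulip (nothing else left).
House 4's flower must be dahlia (nothing else left).
Clue 6 places the artist in house 2.
The poppy grower is in house 1 (clue 7).
That leaves peony as the flower for house 2.
By clue 5, the person in the black house is in house 3.
So house 1 gets orange for color.
House 5's color must be teal (nothing else left).
The person in the yellow house is in house 4 (clue 2).
By clue 10, the architect is in house 4.
So house 2 gets pink for color.
The nurse is in house 3 (clue 4).
House 1 profession: only engineer fits.
The only profession still possible for house 5 is lawyer.
So: house 1 = poppy/orange/engineer, house 2 = peony/pink/artist, house 3 = tulip/black/nurse, house 4 = dahlia/yellow/architect, house 5 = carnation/teal/lawyer.

tulip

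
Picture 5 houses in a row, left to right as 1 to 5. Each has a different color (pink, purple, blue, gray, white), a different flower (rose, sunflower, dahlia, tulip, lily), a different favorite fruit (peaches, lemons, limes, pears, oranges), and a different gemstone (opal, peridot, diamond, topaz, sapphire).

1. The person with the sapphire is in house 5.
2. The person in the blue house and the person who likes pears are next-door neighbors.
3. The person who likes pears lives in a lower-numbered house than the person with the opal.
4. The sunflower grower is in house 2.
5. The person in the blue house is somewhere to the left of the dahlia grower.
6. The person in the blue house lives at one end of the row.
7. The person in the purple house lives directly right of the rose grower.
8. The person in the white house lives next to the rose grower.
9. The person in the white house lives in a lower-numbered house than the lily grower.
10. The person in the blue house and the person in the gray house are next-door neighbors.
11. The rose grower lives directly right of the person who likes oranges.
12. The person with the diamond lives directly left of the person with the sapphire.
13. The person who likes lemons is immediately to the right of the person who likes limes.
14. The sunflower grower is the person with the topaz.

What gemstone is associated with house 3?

opal

Clue 1: the person with the sapphire is in house 5.
Clue 4 places the sunflower grower in house 2.
By clue 6, the person in the blue house is in house 1.
From clue 10, the person in the gray house must be in house 2.
Clue 12 places the person with the diamond in house 4.
From clue 14, the person with the topaz must be in house 2.
That leaves tulip as the flower for house 1.
That leaves peridot as the gemstone for house 1.
House 3's gemstone must be opal (nothing else left).
By clue 2, the person who likes pears is in house 2.
House 3 favorite fruit: only oranges fits.
Clue 11 places the rose grower in house 4.
From clue 13, the person who likes lemons must be in house 5.
By clue 13, the person who likes limes is in house 4.
House 3's flower must be dahlia (nothing else left).
That leaves lily as the flower for house 5.
The only favorite fruit still possible for house 1 is peaches.
Clue 7 places the person in the purple house in house 5.
Clue 8 places the person in the white house in house 3.
House 4 color: only pink fits.
So: house 1 = blue/tulip/peaches/peridot, house 2 = gray/sunflower/pears/topaz, house 3 = white/dahlia/oranges/opal, house 4 = pink/rose/limes/diamond, house 5 = purple/lily/lemons/sapphire.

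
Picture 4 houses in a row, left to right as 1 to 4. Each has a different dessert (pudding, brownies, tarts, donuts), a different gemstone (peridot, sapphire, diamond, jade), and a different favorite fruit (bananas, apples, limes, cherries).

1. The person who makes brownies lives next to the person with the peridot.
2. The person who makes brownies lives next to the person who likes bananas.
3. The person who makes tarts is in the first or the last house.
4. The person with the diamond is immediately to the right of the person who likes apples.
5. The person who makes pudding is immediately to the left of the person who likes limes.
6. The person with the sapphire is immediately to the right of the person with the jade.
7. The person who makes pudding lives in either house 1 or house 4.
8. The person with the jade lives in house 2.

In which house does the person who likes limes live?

The person who makes pudding is in house 1 (clue 7).
Clue 8: the person with the jade is in house 2.
House 4 dessert: only tarts fits.
House 1 gemstone: only peridot fits.
Clue 1 places the person who makes brownies in house 2.
Clue 5 places the person who likes limes in house 2.
The person with the sapphire is in house 3 (clue 6).
So house 3 gets donuts for dessert.
So house 4 gets diamond for gemstone.
House 4 favorite fruit: only cherries fits.
The only favorite fruit still possible for house 1 is bananas.
So house 3 gets apples for favorite fruit.
So: house 1 = pudding/peridot/bananas, house 2 = brownies/jade/limes, house 3 = donuts/sapphire/apples, house 4 = tarts/diamond/cherries.

2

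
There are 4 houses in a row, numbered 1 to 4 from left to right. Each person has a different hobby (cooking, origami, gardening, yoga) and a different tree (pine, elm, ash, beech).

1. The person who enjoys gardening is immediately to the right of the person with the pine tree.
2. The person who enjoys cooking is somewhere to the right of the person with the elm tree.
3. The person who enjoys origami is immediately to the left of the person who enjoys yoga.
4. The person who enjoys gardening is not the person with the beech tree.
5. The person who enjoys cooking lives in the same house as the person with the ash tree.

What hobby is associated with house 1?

origami

House 1 hobby: only origami fits.
From clue 3, the person who enjoys yoga must be in house 2.
The person who enjoys cooking is narrowed to house 3 or 4; consider each.
Placing it in house 3 leads to a contradiction, so it's in house 4.
Clue 5: the person with the ash tree is in house 4.
House 3 hobby: only gardening fits.
The person with the pine tree is in house 2 (clue 1).
The only tree still possible for house 1 is beech.
The only tree still possible for house 3 is elm.
So: house 1 = origami/beech, house 2 = yoga/pine, house 3 = gardening/elm, house 4 = cooking/ash.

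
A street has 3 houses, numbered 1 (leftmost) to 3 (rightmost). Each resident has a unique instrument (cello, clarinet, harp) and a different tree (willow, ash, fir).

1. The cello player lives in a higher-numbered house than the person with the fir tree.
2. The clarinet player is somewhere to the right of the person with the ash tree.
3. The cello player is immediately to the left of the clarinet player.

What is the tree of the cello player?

ash

By clue 3, the cello player is in house 2.
By clue 3, the clarinet player is in house 3.
House 1 instrument: only harp fits.
So house 3 gets willow for tree.
By clue 1, the person with the fir tree is in house 1.
That leaves ash as the tree for house 2.
So: house 1 = harp/fir, house 2 = cello/ash, house 3 = clarinet/willow.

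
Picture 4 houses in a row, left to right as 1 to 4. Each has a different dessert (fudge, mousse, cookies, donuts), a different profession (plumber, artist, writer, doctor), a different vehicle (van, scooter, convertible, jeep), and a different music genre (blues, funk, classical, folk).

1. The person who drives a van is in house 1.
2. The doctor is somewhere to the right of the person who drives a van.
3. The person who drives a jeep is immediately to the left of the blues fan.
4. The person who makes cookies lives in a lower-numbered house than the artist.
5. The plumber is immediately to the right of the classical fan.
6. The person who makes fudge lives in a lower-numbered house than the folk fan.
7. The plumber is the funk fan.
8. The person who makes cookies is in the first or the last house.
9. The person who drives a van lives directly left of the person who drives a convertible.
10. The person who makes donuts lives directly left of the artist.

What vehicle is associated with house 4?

scooter

The person who drives a van is in house 1 (clue 1).
Clue 8 places the person who makes cookies in house 1.
Clue 9 places the person who drives a convertible in house 2.
The only dessert still possible for house 4 is mousse.
So house 1 gets writer for profession.
House 3's vehicle must be jeep (nothing else left).
House 4 vehicle: only scooter fits.
That leaves classical as the music genre for house 1.
Clue 3: the blues fan is in house 4.
Clue 5: the plumber is in house 2.
From clue 7, the funk fan must be in house 2.
House 3's music genre must be folk (nothing else left).
From clue 6, the person who makes fudge must be in house 2.
That leaves donuts as the dessert for house 3.
Clue 10 places the artist in house 4.
The only profession still possible for house 3 is doctor.
So: house 1 = cookies/writer/van/classical, house 2 = fudge/plumber/convertible/funk, house 3 = donuts/doctor/jeep/folk, house 4 = mousse/artist/scooter/blues.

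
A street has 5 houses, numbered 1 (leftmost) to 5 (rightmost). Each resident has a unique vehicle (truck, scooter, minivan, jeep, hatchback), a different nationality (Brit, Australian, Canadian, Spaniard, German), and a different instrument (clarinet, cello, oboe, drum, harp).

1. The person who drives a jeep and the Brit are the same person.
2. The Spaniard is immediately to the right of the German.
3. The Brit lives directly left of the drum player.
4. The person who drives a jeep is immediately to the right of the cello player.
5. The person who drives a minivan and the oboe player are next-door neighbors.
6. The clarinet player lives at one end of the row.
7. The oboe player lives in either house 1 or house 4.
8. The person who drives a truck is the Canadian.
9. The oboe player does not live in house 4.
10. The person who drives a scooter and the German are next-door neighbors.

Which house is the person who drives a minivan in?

2

Clue 9 places the oboe player in house 1.
Clue 5: the person who drives a minivan is in house 2.
The only instrument still possible for house 5 is clarinet.
The Brit is in house 3 (clue 3).
By clue 3, the drum player is in house 4.
The person who drives a jeep is in house 3 (clue 1).
Clue 2: the Spaniard is in house 5.
By clue 2, the German is in house 4.
The cello player is in house 2 (clue 4).
So house 2 gets Australian for nationality.
House 3 instrument: only harp fits.
The person who drives a truck is in house 1 (clue 8).
That leaves hatchback as the vehicle for house 4.
House 5's vehicle must be scooter (nothing else left).
So house 1 gets Canadian for nationality.
So: house 1 = truck/Canadian/oboe, house 2 = minivan/Australian/cello, house 3 = jeep/Brit/harp, house 4 = hatchback/German/drum, house 5 = scooter/Spaniard/clarinet.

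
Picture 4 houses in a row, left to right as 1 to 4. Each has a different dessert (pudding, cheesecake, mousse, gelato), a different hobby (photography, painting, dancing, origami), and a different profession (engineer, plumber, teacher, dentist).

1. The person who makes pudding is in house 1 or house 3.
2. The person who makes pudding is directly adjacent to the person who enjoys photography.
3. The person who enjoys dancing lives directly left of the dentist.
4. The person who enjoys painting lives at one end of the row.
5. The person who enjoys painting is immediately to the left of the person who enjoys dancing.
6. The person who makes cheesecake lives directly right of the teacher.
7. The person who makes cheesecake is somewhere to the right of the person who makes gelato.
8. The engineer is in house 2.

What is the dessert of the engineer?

cheesecake

From clue 5, the person who enjoys painting must be in house 1.
Clue 5 places the person who enjoys dancing in house 2.
From clue 8, the engineer must be in house 2.
The only hobby still possible for house 3 is origami.
The only hobby still possible for house 4 is photography.
By clue 2, the person who makes pudding is in house 3.
Clue 3 places the dentist in house 3.
House 4 profession: only plumber fits.
Clue 6: the person who makes cheesecake is in house 2.
By clue 7, the person who makes gelato is in house 1.
So house 4 gets mousse for dessert.
So house 1 gets teacher for profession.
So: house 1 = gelato/painting/teacher, house 2 = cheesecake/dancing/engineer, house 3 = pudding/origami/dentist, house 4 = mousse/photography/plumber.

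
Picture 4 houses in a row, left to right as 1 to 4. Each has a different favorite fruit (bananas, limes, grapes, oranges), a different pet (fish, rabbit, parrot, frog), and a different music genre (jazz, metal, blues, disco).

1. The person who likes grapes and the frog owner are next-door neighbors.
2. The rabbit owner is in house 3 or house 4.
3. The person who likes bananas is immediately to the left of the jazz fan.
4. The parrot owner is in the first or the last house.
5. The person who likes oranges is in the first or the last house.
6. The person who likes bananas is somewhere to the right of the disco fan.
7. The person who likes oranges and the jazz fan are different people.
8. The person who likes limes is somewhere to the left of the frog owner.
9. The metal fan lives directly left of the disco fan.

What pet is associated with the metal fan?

parrot

Clue 9 places the metal fan in house 1.
Clue 9: the disco fan is in house 2.
From clue 6, the person who likes bananas must be in house 3.
From clue 3, the jazz fan must be in house 4.
From clue 7, the person who likes oranges must be in house 1.
House 4's favorite fruit must be grapes (nothing else left).
House 3's music genre must be blues (nothing else left).
The frog owner is in house 3 (clue 1).
That leaves limes as the favorite fruit for house 2.
So house 2 gets fish for pet.
That leaves parrot as the pet for house 1.
The only pet still possible for house 4 is rabbit.
So: house 1 = oranges/parrot/metal, house 2 = limes/fish/disco, house 3 = bananas/frog/blues, house 4 = grapes/rabbit/jazz.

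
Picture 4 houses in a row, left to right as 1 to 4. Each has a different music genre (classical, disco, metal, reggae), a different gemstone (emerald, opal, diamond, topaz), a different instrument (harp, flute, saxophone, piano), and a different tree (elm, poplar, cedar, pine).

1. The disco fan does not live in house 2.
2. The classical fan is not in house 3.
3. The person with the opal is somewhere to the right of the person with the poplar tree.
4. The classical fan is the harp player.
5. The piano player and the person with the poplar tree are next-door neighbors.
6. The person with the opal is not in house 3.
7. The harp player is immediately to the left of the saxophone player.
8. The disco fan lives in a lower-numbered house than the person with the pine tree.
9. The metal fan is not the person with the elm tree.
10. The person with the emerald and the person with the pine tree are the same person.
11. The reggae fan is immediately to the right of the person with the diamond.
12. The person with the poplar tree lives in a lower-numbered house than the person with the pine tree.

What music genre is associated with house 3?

The classical fan is narrowed to house 1 or 2; consider each.
Placing it in house 1 leads to a contradiction, so it's in house 2.
Clue 4 places the harp player in house 2.
By clue 7, the saxophone player is in house 3.
House 1 gemstone: only topaz fits.
Clue 3: the person with the opal is in house 4.
House 2's gemstone must be diamond (nothing else left).
So house 3 gets emerald for gemstone.
The person with the pine tree is in house 3 (clue 10).
By clue 11, the reggae fan is in house 3.
Clue 12: the person with the poplar tree is in house 2.
So house 4 gets metal for music genre.
By clue 5, the piano player is in house 1.
From clue 9, the person with the elm tree must be in house 1.
That leaves disco as the music genre for house 1.
The only instrument still possible for house 4 is flute.
House 4's tree must be cedar (nothing else left).
So: house 1 = disco/topaz/piano/elm, house 2 = classical/diamond/harp/poplar, house 3 = reggae/emerald/saxophone/pine, house 4 = metal/opal/flute/cedar.

reggae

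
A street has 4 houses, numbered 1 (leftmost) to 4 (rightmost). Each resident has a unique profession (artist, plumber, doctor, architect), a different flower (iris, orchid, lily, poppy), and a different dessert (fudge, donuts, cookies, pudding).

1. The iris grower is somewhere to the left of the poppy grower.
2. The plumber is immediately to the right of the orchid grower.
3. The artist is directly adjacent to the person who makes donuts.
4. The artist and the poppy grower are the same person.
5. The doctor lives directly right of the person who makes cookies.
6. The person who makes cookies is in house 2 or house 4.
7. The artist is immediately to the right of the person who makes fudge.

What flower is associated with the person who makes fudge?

By clue 6, the person who makes cookies is in house 2.
So house 1 gets architect for profession.
The doctor is in house 3 (clue 5).
The only dessert still possible for house 4 is pudding.
The artist is narrowed to house 2 or 4; consider each.
Placing it in house 4 leads to a contradiction, so it's in house 2.
From clue 4, the poppy grower must be in house 2.
The person who makes fudge is in house 1 (clue 7).
The only profession still possible for house 4 is plumber.
The only flower still possible for house 4 is lily.
So house 3 gets donuts for dessert.
From clue 1, the iris grower must be in house 1.
Clue 2: the orchid grower is in house 3.
So: house 1 = architect/iris/fudge, house 2 = artist/poppy/cookies, house 3 = doctor/orchid/donuts, house 4 = plumber/lily/pudding.

iris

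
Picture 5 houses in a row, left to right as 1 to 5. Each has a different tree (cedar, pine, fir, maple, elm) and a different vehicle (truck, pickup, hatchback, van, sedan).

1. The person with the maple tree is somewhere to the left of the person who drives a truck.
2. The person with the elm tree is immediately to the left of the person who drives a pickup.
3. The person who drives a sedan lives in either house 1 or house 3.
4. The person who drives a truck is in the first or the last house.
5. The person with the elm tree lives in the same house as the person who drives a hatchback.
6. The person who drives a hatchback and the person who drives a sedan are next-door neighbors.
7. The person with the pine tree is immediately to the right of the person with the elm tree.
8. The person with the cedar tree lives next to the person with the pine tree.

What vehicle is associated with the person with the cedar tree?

van

Clue 4 places the person who drives a truck in house 5.
The person with the elm tree is in house 2 (clue 5).
From clue 5, the person who drives a hatchback must be in house 2.
The person with the pine tree is in house 3 (clue 7).
House 5 tree: only fir fits.
The person who drives a pickup is in house 3 (clue 2).
That leaves maple as the tree for house 1.
So house 4 gets cedar for tree.
House 1's vehicle must be sedan (nothing else left).
House 4 vehicle: only van fits.
So: house 1 = maple/sedan, house 2 = elm/hatchback, house 3 = pine/pickup, house 4 = cedar/van, house 5 = fir/truck.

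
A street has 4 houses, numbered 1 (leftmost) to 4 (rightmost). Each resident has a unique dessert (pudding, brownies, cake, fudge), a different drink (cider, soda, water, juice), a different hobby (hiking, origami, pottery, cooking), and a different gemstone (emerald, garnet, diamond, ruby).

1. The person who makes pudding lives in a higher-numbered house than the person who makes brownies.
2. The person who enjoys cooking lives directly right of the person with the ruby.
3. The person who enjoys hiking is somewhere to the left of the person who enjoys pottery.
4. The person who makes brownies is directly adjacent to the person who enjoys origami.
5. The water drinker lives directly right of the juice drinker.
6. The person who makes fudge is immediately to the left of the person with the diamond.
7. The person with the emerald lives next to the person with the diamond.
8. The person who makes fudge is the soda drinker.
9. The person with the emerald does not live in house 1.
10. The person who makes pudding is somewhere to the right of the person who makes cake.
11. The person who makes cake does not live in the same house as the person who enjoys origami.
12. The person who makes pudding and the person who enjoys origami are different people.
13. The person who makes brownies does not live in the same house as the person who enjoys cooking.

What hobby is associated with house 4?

The only dessert still possible for house 4 is pudding.
The person who makes brownies is narrowed to house 1 or 2 or 3; consider each.
Placing it in house 2 and house 3 leads to a contradiction, so it's in house 1.
By clue 4, the person who enjoys origami is in house 2.
House 2's dessert must be fudge (nothing else left).
That leaves cake as the dessert for house 3.
House 1's hobby must be hiking (nothing else left).
From clue 6, the person with the diamond must be in house 3.
Clue 8: the soda drinker is in house 2.
So house 1 gets garnet for gemstone.
House 2's gemstone must be ruby (nothing else left).
That leaves emerald as the gemstone for house 4.
The person who enjoys cooking is in house 3 (clue 2).
Clue 5: the water drinker is in house 4.
Clue 5 places the juice drinker in house 3.
That leaves cider as the drink for house 1.
That leaves pottery as the hobby for house 4.
So: house 1 = brownies/cider/hiking/garnet, house 2 = fudge/soda/origami/ruby, house 3 = cake/juice/cooking/diamond, house 4 = pudding/water/pottery/emerald.

pottery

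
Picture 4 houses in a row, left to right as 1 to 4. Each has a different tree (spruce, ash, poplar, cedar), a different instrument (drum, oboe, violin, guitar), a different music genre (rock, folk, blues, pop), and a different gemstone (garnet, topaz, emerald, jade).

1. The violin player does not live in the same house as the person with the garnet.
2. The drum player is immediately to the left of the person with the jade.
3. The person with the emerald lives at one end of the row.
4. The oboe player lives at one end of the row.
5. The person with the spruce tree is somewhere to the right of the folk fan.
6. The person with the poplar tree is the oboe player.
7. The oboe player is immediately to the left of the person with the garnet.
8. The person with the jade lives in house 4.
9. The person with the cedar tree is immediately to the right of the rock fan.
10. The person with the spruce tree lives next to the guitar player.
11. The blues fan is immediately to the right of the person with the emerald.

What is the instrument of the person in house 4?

From clue 7, the oboe player must be in house 1.
The person with the garnet is in house 2 (clue 7).
By clue 8, the person with the jade is in house 4.
By clue 11, the blues fan is in house 2.
The person with the emerald is in house 1 (clue 11).
The only music genre still possible for house 4 is pop.
House 3's gemstone must be topaz (nothing else left).
From clue 2, the drum player must be in house 3.
Clue 6 places the person with the poplar tree in house 1.
That leaves guitar as the instrument for house 2.
House 4's instrument must be violin (nothing else left).
From clue 10, the person with the spruce tree must be in house 3.
The folk fan is in house 1 (clue 5).
So house 3 gets rock for music genre.
By clue 9, the person with the cedar tree is in house 4.
So house 2 gets ash for tree.
So: house 1 = poplar/oboe/folk/emerald, house 2 = ash/guitar/blues/garnet, house 3 = spruce/drum/rock/topaz, house 4 = cedar/violin/pop/jade.

violin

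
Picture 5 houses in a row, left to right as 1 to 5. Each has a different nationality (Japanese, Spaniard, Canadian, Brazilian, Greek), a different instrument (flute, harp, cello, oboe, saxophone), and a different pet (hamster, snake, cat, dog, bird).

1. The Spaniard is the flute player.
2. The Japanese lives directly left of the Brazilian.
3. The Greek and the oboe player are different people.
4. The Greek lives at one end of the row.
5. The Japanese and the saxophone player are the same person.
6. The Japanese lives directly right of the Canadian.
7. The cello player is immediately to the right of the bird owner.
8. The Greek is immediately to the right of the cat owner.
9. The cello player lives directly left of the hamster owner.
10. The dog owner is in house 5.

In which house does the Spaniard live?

By clue 8, the Greek is in house 5.
By clue 8, the cat owner is in house 4.
By clue 10, the dog owner is in house 5.
By clue 9, the cello player is in house 2.
House 3's instrument must be saxophone (nothing else left).
House 5's instrument must be harp (nothing else left).
House 3's pet must be hamster (nothing else left).
Clue 5 places the Japanese in house 3.
From clue 6, the Canadian must be in house 2.
By clue 7, the bird owner is in house 1.
House 1 nationality: only Spaniard fits.
That leaves Brazilian as the nationality for house 4.
The only pet still possible for house 2 is snake.
The flute player is in house 1 (clue 1).
House 4's instrument must be oboe (nothing else left).
So: house 1 = Spaniard/flute/bird, house 2 = Canadian/cello/snake, house 3 = Japanese/saxophone/hamster, house 4 = Brazilian/oboe/cat, house 5 = Greek/harp/dog.

1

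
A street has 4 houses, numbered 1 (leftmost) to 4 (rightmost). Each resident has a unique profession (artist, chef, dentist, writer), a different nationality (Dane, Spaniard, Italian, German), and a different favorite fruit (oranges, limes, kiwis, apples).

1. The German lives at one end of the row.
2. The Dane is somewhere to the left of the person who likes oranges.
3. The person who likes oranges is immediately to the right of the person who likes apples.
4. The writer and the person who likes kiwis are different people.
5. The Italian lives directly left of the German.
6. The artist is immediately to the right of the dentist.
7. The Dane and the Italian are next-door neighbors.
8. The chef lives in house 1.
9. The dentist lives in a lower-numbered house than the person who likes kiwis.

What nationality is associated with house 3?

From clue 5, the Italian must be in house 3.
Clue 5: the German is in house 4.
By clue 7, the Dane is in house 2.
Clue 8: the chef is in house 1.
The only nationality still possible for house 1 is Spaniard.
House 1's favorite fruit must be limes (nothing else left).
That leaves apples as the favorite fruit for house 2.
The person who likes oranges is in house 3 (clue 3).
So house 4 gets kiwis for favorite fruit.
That leaves artist as the profession for house 4.
From clue 6, the dentist must be in house 3.
That leaves writer as the profession for house 2.
So: house 1 = chef/Spaniard/limes, house 2 = writer/Dane/apples, house 3 = dentist/Italian/oranges, house 4 = artist/German/kiwis.

Italian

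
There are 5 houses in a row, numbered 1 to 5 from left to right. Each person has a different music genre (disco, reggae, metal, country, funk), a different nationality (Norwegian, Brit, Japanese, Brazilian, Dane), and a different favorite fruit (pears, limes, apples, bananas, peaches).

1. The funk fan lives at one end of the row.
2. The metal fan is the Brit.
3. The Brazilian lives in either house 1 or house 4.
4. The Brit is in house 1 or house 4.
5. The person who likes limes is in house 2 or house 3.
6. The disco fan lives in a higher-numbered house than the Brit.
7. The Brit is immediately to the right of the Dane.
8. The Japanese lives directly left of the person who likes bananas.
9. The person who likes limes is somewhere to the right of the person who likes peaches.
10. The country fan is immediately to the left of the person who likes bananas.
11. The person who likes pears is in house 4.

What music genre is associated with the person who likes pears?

metal

The Brit is in house 4 (clue 7).
Clue 7 places the Dane in house 3.
From clue 11, the person who likes pears must be in house 4.
So house 1 gets Brazilian for nationality.
House 5's nationality must be Norwegian (nothing else left).
Clue 2: the metal fan is in house 4.
Clue 6 places the disco fan in house 5.
By clue 8, the person who likes bananas is in house 3.
The country fan is in house 2 (clue 10).
That leaves funk as the music genre for house 1.
So house 3 gets reggae for music genre.
House 2's nationality must be Japanese (nothing else left).
House 5's favorite fruit must be apples (nothing else left).
Clue 9 places the person who likes peaches in house 1.
That leaves limes as the favorite fruit for house 2.
So: house 1 = funk/Brazilian/peaches, house 2 = country/Japanese/limes, house 3 = reggae/Dane/bananas, house 4 = metal/Brit/pears, house 5 = disco/Norwegian/apples.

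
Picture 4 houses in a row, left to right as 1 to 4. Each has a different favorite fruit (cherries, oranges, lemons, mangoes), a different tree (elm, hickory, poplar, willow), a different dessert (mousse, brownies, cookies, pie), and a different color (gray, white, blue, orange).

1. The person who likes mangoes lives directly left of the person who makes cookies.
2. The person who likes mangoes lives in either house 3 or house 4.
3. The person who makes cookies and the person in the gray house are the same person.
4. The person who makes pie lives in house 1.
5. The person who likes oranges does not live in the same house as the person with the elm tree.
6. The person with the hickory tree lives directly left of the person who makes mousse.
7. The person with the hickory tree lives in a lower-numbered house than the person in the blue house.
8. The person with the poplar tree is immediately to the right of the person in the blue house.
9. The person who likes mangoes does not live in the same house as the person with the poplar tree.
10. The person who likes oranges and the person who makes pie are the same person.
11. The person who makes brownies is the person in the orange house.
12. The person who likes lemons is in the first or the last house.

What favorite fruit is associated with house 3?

The person who likes mangoes is in house 3 (clue 2).
Clue 4 places the person who makes pie in house 1.
Clue 9: the person with the poplar tree is in house 4.
From clue 10, the person who likes oranges must be in house 1.
The only favorite fruit still possible for house 2 is cherries.
House 4's favorite fruit must be lemons (nothing else left).
Clue 1: the person who makes cookies is in house 4.
From clue 3, the person in the gray house must be in house 4.
Clue 8 places the person in the blue house in house 3.
That leaves white as the color for house 1.
The only color still possible for house 2 is orange.
The person who makes brownies is in house 2 (clue 11).
That leaves mousse as the dessert for house 3.
The person with the hickory tree is in house 2 (clue 6).
House 1 tree: only willow fits.
House 3's tree must be elm (nothing else left).
So: house 1 = oranges/willow/pie/white, house 2 = cherries/hickory/brownies/orange, house 3 = mangoes/elm/mousse/blue, house 4 = lemons/poplar/cookies/gray.

mangoes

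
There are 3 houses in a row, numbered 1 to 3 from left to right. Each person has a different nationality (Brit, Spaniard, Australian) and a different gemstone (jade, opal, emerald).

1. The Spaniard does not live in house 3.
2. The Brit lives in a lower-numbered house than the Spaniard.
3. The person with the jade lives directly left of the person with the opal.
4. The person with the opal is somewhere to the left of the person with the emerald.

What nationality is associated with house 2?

Spaniard

Clue 2 places the Brit in house 1.
By clue 2, the Spaniard is in house 2.
Clue 4 places the person with the opal in house 2.
From clue 4, the person with the emerald must be in house 3.
That leaves Australian as the nationality for house 3.
That leaves jade as the gemstone for house 1.
So: house 1 = Brit/jade, house 2 = Spaniard/opal, house 3 = Australian/emerald.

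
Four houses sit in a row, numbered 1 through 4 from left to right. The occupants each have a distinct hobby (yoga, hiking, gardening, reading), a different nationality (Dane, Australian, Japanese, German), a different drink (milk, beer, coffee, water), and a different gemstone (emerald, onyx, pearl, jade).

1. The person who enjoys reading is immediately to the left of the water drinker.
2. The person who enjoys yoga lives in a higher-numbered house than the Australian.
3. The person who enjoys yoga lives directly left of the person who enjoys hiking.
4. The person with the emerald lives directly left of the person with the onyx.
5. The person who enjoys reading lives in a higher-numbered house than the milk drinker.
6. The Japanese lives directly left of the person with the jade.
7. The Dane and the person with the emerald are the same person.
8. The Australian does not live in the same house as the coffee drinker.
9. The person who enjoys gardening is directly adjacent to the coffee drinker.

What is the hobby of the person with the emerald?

The only hobby still possible for house 1 is gardening.
House 4 hobby: only hiking fits.
The only nationality still possible for house 4 is German.
Clue 3 places the person who enjoys yoga in house 3.
Clue 9: the coffee drinker is in house 2.
The only hobby still possible for house 2 is reading.
Clue 1 places the water drinker in house 3.
From clue 8, the Australian must be in house 1.
So house 1 gets milk for drink.
House 4's drink must be beer (nothing else left).
House 1 gemstone: only pearl fits.
House 2's gemstone must be emerald (nothing else left).
Clue 4 places the person with the onyx in house 3.
Clue 7 places the Dane in house 2.
The only nationality still possible for house 3 is Japanese.
The only gemstone still possible for house 4 is jade.
So: house 1 = gardening/Australian/milk/pearl, house 2 = reading/Dane/coffee/emerald, house 3 = yoga/Japanese/water/onyx, house 4 = hiking/German/beer/jade.

reading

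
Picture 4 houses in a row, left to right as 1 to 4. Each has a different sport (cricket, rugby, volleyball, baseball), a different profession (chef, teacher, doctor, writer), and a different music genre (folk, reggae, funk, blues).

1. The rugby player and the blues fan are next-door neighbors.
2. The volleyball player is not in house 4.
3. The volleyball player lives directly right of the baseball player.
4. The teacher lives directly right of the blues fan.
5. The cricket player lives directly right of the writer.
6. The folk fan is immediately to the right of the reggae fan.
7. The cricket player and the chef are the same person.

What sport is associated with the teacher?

rugby

The baseball player is narrowed to house 1 or 2; consider each.
Placing it in house 2 leads to a contradiction, so it's in house 1.
The volleyball player is in house 2 (clue 3).
That leaves doctor as the profession for house 1.
The only profession still possible for house 2 is writer.
From clue 5, the cricket player must be in house 3.
From clue 7, the chef must be in house 3.
So house 4 gets rugby for sport.
So house 4 gets teacher for profession.
Clue 1: the blues fan is in house 3.
By clue 6, the folk fan is in house 2.
By clue 6, the reggae fan is in house 1.
The only music genre still possible for house 4 is funk.
So: house 1 = baseball/doctor/reggae, house 2 = volleyball/writer/folk, house 3 = cricket/chef/blues, house 4 = rugby/teacher/funk.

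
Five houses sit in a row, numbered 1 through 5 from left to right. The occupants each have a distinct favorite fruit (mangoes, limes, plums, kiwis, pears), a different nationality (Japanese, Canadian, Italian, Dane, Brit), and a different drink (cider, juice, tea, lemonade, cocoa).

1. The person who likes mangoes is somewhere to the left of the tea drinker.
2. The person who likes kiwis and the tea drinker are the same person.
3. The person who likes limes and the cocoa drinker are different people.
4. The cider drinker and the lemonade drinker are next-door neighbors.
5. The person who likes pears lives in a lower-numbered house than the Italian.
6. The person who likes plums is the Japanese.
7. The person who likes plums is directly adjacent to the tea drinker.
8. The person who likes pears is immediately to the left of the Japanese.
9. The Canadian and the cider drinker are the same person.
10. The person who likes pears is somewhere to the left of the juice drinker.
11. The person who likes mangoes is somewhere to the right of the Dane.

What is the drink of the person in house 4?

juice

The person who likes kiwis is narrowed to house 3 or 4 or 5; consider each.
Placing it in house 3 and house 4 leads to a contradiction, so it's in house 5.
The tea drinker is in house 5 (clue 2).
Clue 7: the person who likes plums is in house 4.
Clue 6 places the Japanese in house 4.
Clue 8: the person who likes pears is in house 3.
The juice drinker is in house 4 (clue 10).
House 1 favorite fruit: only limes fits.
House 2 favorite fruit: only mangoes fits.
By clue 5, the Italian is in house 5.
The Dane is in house 1 (clue 11).
House 1's drink must be lemonade (nothing else left).
By clue 4, the cider drinker is in house 2.
The Canadian is in house 2 (clue 9).
That leaves Brit as the nationality for house 3.
The only drink still possible for house 3 is cocoa.
So: house 1 = limes/Dane/lemonade, house 2 = mangoes/Canadian/cider, house 3 = pears/Brit/cocoa, house 4 = plums/Japanese/juice, house 5 = kiwis/Italian/tea.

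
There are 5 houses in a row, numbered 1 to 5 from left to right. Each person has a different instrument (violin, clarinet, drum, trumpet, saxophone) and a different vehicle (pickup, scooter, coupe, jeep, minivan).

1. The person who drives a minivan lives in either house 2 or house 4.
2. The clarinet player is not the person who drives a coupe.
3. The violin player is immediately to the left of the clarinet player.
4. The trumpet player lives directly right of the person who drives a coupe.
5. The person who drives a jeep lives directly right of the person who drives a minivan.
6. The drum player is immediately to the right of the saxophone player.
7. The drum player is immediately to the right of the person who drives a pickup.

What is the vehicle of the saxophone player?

The person who drives a jeep is narrowed to house 3 or 5; consider each.
Placing it in house 3 leads to a contradiction, so it's in house 5.
Clue 5 places the person who drives a minivan in house 4.
House 5's instrument must be clarinet (nothing else left).
By clue 3, the violin player is in house 4.
House 1's instrument must be saxophone (nothing else left).
The drum player is in house 2 (clue 6).
From clue 7, the person who drives a pickup must be in house 1.
That leaves trumpet as the instrument for house 3.
So house 2 gets coupe for vehicle.
The only vehicle still possible for house 3 is scooter.
So: house 1 = saxophone/pickup, house 2 = drum/coupe, house 3 = trumpet/scooter, house 4 = violin/minivan, house 5 = clarinet/jeep.

pickup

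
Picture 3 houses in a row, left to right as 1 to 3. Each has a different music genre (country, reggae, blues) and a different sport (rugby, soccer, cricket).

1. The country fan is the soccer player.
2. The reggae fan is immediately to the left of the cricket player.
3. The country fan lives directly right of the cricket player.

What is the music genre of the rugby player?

reggae

From clue 3, the country fan must be in house 3.
The cricket player is in house 2 (clue 3).
The soccer player is in house 3 (clue 1).
The reggae fan is in house 1 (clue 2).
That leaves blues as the music genre for house 2.
The only sport still possible for house 1 is rugby.
So: house 1 = reggae/rugby, house 2 = blues/cricket, house 3 = country/soccer.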